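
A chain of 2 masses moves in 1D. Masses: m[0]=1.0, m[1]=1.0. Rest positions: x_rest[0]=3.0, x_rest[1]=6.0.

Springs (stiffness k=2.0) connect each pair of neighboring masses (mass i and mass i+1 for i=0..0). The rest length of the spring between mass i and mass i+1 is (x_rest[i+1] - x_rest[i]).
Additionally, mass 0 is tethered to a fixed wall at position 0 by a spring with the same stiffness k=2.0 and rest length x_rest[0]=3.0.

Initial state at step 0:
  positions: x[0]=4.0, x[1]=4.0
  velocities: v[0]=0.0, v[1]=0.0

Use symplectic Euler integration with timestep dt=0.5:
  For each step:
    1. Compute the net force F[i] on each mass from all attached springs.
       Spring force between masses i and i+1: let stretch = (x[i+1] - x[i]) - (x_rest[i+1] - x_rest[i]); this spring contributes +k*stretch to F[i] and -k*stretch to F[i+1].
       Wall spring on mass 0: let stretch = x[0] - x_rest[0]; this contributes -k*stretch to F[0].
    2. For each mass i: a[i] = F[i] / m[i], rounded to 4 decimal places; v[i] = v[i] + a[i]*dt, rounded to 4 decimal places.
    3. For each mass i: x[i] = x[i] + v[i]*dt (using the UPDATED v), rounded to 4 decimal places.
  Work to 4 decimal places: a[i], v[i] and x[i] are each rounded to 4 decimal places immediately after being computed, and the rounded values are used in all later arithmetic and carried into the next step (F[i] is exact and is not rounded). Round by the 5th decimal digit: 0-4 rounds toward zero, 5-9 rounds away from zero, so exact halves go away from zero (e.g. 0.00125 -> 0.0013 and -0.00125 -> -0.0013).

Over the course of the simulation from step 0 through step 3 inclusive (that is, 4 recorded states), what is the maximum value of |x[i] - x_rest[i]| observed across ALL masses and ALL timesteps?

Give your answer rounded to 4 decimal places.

Step 0: x=[4.0000 4.0000] v=[0.0000 0.0000]
Step 1: x=[2.0000 5.5000] v=[-4.0000 3.0000]
Step 2: x=[0.7500 6.7500] v=[-2.5000 2.5000]
Step 3: x=[2.1250 6.5000] v=[2.7500 -0.5000]
Max displacement = 2.2500

Answer: 2.2500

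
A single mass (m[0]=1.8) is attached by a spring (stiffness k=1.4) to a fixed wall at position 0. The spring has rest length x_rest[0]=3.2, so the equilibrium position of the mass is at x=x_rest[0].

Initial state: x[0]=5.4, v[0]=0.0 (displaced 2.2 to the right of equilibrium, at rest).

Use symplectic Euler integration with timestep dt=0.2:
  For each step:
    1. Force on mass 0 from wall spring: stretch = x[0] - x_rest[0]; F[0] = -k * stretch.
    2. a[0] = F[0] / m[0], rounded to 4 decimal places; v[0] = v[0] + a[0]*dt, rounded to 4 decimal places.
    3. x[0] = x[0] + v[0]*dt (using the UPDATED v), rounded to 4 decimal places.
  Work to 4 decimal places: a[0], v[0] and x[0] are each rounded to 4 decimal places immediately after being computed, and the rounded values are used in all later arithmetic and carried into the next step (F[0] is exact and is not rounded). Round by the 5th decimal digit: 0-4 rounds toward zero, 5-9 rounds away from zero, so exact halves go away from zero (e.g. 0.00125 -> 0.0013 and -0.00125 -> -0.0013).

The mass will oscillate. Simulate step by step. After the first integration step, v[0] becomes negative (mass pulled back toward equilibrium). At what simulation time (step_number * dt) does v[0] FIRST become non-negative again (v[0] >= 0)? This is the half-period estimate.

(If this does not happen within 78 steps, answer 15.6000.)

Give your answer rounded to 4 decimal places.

Step 0: x=[5.4000] v=[0.0000]
Step 1: x=[5.3316] v=[-0.3422]
Step 2: x=[5.1968] v=[-0.6738]
Step 3: x=[4.9999] v=[-0.9844]
Step 4: x=[4.7470] v=[-1.2644]
Step 5: x=[4.4460] v=[-1.5050]
Step 6: x=[4.1062] v=[-1.6988]
Step 7: x=[3.7382] v=[-1.8398]
Step 8: x=[3.3535] v=[-1.9235]
Step 9: x=[2.9640] v=[-1.9474]
Step 10: x=[2.5819] v=[-1.9107]
Step 11: x=[2.2190] v=[-1.8146]
Step 12: x=[1.8866] v=[-1.6620]
Step 13: x=[1.5951] v=[-1.4577]
Step 14: x=[1.3535] v=[-1.2080]
Step 15: x=[1.1693] v=[-0.9208]
Step 16: x=[1.0483] v=[-0.6049]
Step 17: x=[0.9943] v=[-0.2702]
Step 18: x=[1.0089] v=[0.0729]
First v>=0 after going negative at step 18, time=3.6000

Answer: 3.6000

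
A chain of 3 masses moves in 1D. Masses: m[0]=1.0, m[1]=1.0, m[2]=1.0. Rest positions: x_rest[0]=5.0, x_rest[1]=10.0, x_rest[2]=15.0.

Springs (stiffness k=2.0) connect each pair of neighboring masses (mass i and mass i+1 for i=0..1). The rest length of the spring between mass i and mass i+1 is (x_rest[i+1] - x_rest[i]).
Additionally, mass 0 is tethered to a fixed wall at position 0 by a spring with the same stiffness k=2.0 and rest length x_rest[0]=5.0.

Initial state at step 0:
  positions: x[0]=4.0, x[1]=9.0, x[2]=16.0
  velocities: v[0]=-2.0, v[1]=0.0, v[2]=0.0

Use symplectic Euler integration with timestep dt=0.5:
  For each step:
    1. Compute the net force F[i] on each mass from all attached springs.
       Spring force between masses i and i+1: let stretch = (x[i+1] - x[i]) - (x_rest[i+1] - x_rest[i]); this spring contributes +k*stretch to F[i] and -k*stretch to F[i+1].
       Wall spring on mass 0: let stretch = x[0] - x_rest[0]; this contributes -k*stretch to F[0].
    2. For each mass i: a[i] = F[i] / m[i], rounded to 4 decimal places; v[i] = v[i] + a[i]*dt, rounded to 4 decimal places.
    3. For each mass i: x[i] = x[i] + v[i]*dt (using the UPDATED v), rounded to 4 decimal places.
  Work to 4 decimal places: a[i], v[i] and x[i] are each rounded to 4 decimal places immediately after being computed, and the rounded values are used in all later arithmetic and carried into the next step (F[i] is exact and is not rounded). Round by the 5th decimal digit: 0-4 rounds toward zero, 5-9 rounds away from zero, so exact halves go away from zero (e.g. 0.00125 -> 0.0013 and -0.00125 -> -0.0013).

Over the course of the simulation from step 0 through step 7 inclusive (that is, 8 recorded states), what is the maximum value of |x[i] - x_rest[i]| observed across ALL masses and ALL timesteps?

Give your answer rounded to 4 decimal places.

Answer: 1.7343

Derivation:
Step 0: x=[4.0000 9.0000 16.0000] v=[-2.0000 0.0000 0.0000]
Step 1: x=[3.5000 10.0000 15.0000] v=[-1.0000 2.0000 -2.0000]
Step 2: x=[4.5000 10.2500 14.0000] v=[2.0000 0.5000 -2.0000]
Step 3: x=[6.1250 9.5000 13.6250] v=[3.2500 -1.5000 -0.7500]
Step 4: x=[6.3750 9.1250 13.6875] v=[0.5000 -0.7500 0.1250]
Step 5: x=[4.8125 9.6563 13.9688] v=[-3.1250 1.0625 0.5625]
Step 6: x=[3.2657 9.9219 14.5938] v=[-3.0937 0.5312 1.2500]
Step 7: x=[3.4141 9.1954 15.3829] v=[0.2968 -1.4531 1.5781]
Max displacement = 1.7343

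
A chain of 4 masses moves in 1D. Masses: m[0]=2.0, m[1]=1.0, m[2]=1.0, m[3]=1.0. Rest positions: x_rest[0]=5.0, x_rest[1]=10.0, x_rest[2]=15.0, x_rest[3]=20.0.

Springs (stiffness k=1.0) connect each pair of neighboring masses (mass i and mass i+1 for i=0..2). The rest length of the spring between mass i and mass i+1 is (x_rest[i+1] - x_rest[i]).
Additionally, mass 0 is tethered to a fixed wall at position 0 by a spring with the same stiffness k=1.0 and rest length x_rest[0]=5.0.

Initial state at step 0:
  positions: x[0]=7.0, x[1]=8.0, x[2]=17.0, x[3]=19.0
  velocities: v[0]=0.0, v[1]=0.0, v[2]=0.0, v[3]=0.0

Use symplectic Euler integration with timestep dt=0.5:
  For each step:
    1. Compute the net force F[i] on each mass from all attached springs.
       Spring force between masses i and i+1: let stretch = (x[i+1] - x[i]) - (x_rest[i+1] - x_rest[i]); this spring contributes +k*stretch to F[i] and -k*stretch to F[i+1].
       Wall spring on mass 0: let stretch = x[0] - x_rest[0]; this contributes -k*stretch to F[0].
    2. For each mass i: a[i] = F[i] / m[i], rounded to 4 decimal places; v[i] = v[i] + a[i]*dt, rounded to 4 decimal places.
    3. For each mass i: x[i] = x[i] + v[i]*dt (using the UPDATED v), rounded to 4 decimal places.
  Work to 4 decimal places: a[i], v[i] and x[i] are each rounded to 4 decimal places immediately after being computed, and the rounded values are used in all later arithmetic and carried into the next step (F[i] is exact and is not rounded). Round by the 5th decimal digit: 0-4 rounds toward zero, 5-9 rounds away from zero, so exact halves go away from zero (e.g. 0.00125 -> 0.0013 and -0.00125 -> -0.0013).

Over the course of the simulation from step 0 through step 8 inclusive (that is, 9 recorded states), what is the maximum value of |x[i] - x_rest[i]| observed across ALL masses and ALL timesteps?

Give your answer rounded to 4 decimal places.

Answer: 3.2049

Derivation:
Step 0: x=[7.0000 8.0000 17.0000 19.0000] v=[0.0000 0.0000 0.0000 0.0000]
Step 1: x=[6.2500 10.0000 15.2500 19.7500] v=[-1.5000 4.0000 -3.5000 1.5000]
Step 2: x=[5.1875 12.3750 13.3125 20.6250] v=[-2.1250 4.7500 -3.8750 1.7500]
Step 3: x=[4.3750 13.1875 12.9688 20.9219] v=[-1.6250 1.6250 -0.6875 0.5938]
Step 4: x=[4.1172 11.7422 14.6680 20.4805] v=[-0.5156 -2.8906 3.3984 -0.8828]
Step 5: x=[4.2979 9.1221 17.0889 19.8360] v=[0.3614 -5.2402 4.8418 -1.2891]
Step 6: x=[4.5444 7.2877 18.2049 19.7547] v=[0.4930 -3.6689 2.2320 -0.1627]
Step 7: x=[4.5658 7.4968 16.9791 20.5359] v=[0.0427 0.4181 -2.4517 1.5624]
Step 8: x=[4.3828 9.3437 14.2719 21.6779] v=[-0.3660 3.6938 -5.4145 2.2840]
Max displacement = 3.2049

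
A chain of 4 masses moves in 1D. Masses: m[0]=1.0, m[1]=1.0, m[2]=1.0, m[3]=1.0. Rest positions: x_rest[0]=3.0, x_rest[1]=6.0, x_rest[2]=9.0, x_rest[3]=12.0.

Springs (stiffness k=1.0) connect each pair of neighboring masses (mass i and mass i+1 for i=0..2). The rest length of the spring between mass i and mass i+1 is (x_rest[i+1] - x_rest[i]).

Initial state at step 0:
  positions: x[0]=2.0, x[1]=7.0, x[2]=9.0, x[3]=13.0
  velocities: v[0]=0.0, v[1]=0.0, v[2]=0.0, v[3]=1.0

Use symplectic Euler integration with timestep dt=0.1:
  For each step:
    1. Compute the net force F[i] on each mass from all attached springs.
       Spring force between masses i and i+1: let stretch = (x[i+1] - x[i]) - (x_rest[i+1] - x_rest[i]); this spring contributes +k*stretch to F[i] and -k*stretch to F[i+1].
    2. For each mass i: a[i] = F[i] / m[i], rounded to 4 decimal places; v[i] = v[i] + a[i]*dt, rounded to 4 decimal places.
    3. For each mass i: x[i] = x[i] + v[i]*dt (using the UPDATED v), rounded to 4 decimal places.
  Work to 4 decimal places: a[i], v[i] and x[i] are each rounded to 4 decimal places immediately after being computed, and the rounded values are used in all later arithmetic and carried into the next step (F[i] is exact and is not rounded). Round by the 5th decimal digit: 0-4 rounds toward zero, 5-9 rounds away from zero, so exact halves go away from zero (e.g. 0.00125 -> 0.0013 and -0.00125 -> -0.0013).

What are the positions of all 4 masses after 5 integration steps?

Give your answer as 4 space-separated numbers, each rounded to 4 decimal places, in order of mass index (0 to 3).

Step 0: x=[2.0000 7.0000 9.0000 13.0000] v=[0.0000 0.0000 0.0000 1.0000]
Step 1: x=[2.0200 6.9700 9.0200 13.0900] v=[0.2000 -0.3000 0.2000 0.9000]
Step 2: x=[2.0595 6.9110 9.0602 13.1693] v=[0.3950 -0.5900 0.4020 0.7930]
Step 3: x=[2.1175 6.8250 9.1200 13.2375] v=[0.5802 -0.8602 0.5980 0.6821]
Step 4: x=[2.1926 6.7149 9.1980 13.2945] v=[0.7510 -1.1015 0.7803 0.5704]
Step 5: x=[2.2829 6.5844 9.2922 13.3406] v=[0.9032 -1.3054 0.9416 0.4608]

Answer: 2.2829 6.5844 9.2922 13.3406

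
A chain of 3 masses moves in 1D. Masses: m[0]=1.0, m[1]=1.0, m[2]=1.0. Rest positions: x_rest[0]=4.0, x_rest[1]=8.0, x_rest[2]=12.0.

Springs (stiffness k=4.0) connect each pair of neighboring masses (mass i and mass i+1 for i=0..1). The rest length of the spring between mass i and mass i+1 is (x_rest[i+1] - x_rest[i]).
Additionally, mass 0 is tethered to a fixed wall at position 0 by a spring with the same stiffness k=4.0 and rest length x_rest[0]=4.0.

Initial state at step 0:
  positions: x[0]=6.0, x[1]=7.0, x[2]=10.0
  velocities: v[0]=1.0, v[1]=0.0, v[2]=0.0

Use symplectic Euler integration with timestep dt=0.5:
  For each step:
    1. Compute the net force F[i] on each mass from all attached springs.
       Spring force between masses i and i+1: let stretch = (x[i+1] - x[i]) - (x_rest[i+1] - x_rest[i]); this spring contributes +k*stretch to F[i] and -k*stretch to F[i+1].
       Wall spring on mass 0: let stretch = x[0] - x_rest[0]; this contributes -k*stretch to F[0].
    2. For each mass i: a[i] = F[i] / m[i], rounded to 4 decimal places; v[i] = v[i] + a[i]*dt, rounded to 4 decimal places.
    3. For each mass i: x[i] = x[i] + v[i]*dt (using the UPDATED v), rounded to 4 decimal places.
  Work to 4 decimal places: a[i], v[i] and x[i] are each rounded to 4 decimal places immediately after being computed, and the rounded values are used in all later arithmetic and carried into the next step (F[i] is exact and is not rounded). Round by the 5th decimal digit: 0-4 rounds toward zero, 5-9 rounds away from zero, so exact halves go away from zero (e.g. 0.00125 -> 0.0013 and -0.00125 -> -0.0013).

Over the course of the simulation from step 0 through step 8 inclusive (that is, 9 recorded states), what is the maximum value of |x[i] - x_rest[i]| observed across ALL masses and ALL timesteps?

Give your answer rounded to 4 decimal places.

Step 0: x=[6.0000 7.0000 10.0000] v=[1.0000 0.0000 0.0000]
Step 1: x=[1.5000 9.0000 11.0000] v=[-9.0000 4.0000 2.0000]
Step 2: x=[3.0000 5.5000 14.0000] v=[3.0000 -7.0000 6.0000]
Step 3: x=[4.0000 8.0000 12.5000] v=[2.0000 5.0000 -3.0000]
Step 4: x=[5.0000 11.0000 10.5000] v=[2.0000 6.0000 -4.0000]
Step 5: x=[7.0000 7.5000 13.0000] v=[4.0000 -7.0000 5.0000]
Step 6: x=[2.5000 9.0000 14.0000] v=[-9.0000 3.0000 2.0000]
Step 7: x=[2.0000 9.0000 14.0000] v=[-1.0000 0.0000 0.0000]
Step 8: x=[6.5000 7.0000 13.0000] v=[9.0000 -4.0000 -2.0000]
Max displacement = 3.0000

Answer: 3.0000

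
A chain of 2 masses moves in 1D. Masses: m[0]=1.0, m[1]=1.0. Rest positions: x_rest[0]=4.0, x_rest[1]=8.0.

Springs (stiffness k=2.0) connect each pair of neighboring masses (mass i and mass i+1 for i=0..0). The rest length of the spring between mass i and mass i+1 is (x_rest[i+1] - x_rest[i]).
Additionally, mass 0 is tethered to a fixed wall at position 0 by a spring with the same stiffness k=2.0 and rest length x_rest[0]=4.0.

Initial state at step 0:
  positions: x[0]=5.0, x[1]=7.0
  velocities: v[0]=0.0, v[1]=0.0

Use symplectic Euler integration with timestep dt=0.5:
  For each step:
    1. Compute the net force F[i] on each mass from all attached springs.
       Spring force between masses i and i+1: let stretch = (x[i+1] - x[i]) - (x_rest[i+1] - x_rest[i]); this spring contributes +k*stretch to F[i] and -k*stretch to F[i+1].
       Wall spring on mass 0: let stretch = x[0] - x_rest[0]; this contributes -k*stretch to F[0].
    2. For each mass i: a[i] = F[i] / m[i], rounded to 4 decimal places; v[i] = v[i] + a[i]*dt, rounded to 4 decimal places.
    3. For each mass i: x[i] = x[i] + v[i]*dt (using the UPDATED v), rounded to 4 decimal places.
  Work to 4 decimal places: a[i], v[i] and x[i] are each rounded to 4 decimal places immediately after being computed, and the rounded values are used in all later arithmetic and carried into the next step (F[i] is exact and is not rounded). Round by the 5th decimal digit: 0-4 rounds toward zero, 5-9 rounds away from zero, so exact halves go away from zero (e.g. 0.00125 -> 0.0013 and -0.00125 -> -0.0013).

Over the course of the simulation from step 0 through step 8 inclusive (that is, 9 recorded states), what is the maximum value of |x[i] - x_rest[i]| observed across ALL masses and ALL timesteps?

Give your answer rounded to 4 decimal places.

Answer: 1.5000

Derivation:
Step 0: x=[5.0000 7.0000] v=[0.0000 0.0000]
Step 1: x=[3.5000 8.0000] v=[-3.0000 2.0000]
Step 2: x=[2.5000 8.7500] v=[-2.0000 1.5000]
Step 3: x=[3.3750 8.3750] v=[1.7500 -0.7500]
Step 4: x=[5.0625 7.5000] v=[3.3750 -1.7500]
Step 5: x=[5.4375 7.4063] v=[0.7500 -0.1875]
Step 6: x=[4.0782 8.3282] v=[-2.7187 1.8437]
Step 7: x=[2.8048 9.1251] v=[-2.5469 1.5937]
Step 8: x=[3.2891 8.7618] v=[0.9686 -0.7266]
Max displacement = 1.5000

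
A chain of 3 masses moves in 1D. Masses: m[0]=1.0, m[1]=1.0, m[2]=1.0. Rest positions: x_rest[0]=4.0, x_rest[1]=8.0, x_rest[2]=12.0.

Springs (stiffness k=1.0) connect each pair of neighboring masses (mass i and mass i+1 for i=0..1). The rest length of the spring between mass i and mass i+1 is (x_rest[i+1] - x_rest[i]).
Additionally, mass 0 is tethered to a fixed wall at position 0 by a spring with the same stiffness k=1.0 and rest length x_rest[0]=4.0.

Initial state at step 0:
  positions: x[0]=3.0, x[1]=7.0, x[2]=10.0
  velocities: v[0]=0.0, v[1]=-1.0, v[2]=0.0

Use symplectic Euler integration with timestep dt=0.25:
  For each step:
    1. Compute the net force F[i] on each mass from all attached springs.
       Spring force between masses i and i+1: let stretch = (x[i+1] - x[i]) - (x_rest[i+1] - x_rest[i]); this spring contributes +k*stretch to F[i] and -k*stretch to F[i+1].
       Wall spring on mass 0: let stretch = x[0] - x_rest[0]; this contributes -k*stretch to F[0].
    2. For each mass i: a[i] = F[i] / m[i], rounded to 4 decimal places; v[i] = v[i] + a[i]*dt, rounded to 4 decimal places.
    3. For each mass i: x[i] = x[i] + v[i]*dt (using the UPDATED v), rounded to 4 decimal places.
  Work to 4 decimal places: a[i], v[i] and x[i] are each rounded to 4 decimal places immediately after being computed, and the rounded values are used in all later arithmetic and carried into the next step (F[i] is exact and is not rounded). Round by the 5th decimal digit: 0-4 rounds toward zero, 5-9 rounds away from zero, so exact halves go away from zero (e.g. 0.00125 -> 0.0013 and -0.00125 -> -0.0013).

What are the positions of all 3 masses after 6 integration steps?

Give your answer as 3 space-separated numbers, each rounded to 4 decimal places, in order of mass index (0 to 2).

Answer: 3.3186 5.8473 10.4748

Derivation:
Step 0: x=[3.0000 7.0000 10.0000] v=[0.0000 -1.0000 0.0000]
Step 1: x=[3.0625 6.6875 10.0625] v=[0.2500 -1.2500 0.2500]
Step 2: x=[3.1602 6.3594 10.1641] v=[0.3906 -1.3125 0.4063]
Step 3: x=[3.2603 6.0691 10.2779] v=[0.4004 -1.1611 0.4551]
Step 4: x=[3.3322 5.8663 10.3786] v=[0.2875 -0.8111 0.4029]
Step 5: x=[3.3542 5.7872 10.4473] v=[0.0880 -0.3166 0.2748]
Step 6: x=[3.3186 5.8473 10.4748] v=[-0.1423 0.2402 0.1098]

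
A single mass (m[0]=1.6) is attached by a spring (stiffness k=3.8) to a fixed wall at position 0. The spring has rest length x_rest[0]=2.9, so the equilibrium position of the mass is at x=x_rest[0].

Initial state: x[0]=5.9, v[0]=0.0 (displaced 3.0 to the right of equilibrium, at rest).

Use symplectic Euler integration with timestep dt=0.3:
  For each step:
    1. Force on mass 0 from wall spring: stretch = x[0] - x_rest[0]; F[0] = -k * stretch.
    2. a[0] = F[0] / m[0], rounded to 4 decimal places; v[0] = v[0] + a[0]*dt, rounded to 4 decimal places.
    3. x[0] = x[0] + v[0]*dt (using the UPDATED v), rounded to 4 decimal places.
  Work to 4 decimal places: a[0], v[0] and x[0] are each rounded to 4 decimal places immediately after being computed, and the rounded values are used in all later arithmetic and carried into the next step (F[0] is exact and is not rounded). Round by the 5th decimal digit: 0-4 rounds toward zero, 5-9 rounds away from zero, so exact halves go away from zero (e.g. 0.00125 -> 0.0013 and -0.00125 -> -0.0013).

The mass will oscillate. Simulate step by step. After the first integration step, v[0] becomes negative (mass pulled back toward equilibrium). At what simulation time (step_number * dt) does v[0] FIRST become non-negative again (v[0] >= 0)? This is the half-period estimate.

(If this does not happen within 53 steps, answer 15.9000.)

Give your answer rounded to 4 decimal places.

Answer: 2.1000

Derivation:
Step 0: x=[5.9000] v=[0.0000]
Step 1: x=[5.2588] v=[-2.1375]
Step 2: x=[4.1133] v=[-3.8182]
Step 3: x=[2.7085] v=[-4.6827]
Step 4: x=[1.3446] v=[-4.5463]
Step 5: x=[0.3132] v=[-3.4381]
Step 6: x=[-0.1653] v=[-1.5950]
Step 7: x=[0.0114] v=[0.5890]
First v>=0 after going negative at step 7, time=2.1000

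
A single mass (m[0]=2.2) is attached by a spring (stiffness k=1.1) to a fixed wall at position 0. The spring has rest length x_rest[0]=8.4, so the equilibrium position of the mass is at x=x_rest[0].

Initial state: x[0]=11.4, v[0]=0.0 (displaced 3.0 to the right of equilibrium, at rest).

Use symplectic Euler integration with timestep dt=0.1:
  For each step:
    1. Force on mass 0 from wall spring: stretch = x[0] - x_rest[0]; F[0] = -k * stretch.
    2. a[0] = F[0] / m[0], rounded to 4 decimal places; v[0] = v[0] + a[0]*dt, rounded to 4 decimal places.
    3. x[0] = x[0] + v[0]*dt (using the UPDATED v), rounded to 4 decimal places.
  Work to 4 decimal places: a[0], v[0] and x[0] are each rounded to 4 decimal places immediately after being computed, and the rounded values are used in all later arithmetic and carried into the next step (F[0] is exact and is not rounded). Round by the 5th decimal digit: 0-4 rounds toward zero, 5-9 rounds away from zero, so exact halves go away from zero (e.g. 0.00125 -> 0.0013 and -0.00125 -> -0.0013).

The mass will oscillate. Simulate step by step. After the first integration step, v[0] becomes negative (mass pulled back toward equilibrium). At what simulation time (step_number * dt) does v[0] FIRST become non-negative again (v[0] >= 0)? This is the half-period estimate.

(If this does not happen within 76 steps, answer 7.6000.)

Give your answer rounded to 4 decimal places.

Answer: 4.5000

Derivation:
Step 0: x=[11.4000] v=[0.0000]
Step 1: x=[11.3850] v=[-0.1500]
Step 2: x=[11.3551] v=[-0.2993]
Step 3: x=[11.3104] v=[-0.4471]
Step 4: x=[11.2511] v=[-0.5926]
Step 5: x=[11.1776] v=[-0.7352]
Step 6: x=[11.0902] v=[-0.8741]
Step 7: x=[10.9893] v=[-1.0086]
Step 8: x=[10.8755] v=[-1.1381]
Step 9: x=[10.7493] v=[-1.2619]
Step 10: x=[10.6114] v=[-1.3794]
Step 11: x=[10.4624] v=[-1.4900]
Step 12: x=[10.3031] v=[-1.5931]
Step 13: x=[10.1343] v=[-1.6883]
Step 14: x=[9.9568] v=[-1.7750]
Step 15: x=[9.7715] v=[-1.8528]
Step 16: x=[9.5794] v=[-1.9214]
Step 17: x=[9.3814] v=[-1.9804]
Step 18: x=[9.1785] v=[-2.0295]
Step 19: x=[8.9717] v=[-2.0684]
Step 20: x=[8.7620] v=[-2.0970]
Step 21: x=[8.5505] v=[-2.1151]
Step 22: x=[8.3382] v=[-2.1226]
Step 23: x=[8.1263] v=[-2.1195]
Step 24: x=[7.9157] v=[-2.1058]
Step 25: x=[7.7075] v=[-2.0816]
Step 26: x=[7.5028] v=[-2.0470]
Step 27: x=[7.3026] v=[-2.0021]
Step 28: x=[7.1079] v=[-1.9472]
Step 29: x=[6.9196] v=[-1.8826]
Step 30: x=[6.7387] v=[-1.8086]
Step 31: x=[6.5662] v=[-1.7255]
Step 32: x=[6.4028] v=[-1.6338]
Step 33: x=[6.2494] v=[-1.5339]
Step 34: x=[6.1068] v=[-1.4264]
Step 35: x=[5.9756] v=[-1.3117]
Step 36: x=[5.8566] v=[-1.1905]
Step 37: x=[5.7503] v=[-1.0633]
Step 38: x=[5.6572] v=[-0.9308]
Step 39: x=[5.5778] v=[-0.7937]
Step 40: x=[5.5125] v=[-0.6526]
Step 41: x=[5.4617] v=[-0.5082]
Step 42: x=[5.4256] v=[-0.3613]
Step 43: x=[5.4043] v=[-0.2126]
Step 44: x=[5.3980] v=[-0.0628]
Step 45: x=[5.4067] v=[0.0873]
First v>=0 after going negative at step 45, time=4.5000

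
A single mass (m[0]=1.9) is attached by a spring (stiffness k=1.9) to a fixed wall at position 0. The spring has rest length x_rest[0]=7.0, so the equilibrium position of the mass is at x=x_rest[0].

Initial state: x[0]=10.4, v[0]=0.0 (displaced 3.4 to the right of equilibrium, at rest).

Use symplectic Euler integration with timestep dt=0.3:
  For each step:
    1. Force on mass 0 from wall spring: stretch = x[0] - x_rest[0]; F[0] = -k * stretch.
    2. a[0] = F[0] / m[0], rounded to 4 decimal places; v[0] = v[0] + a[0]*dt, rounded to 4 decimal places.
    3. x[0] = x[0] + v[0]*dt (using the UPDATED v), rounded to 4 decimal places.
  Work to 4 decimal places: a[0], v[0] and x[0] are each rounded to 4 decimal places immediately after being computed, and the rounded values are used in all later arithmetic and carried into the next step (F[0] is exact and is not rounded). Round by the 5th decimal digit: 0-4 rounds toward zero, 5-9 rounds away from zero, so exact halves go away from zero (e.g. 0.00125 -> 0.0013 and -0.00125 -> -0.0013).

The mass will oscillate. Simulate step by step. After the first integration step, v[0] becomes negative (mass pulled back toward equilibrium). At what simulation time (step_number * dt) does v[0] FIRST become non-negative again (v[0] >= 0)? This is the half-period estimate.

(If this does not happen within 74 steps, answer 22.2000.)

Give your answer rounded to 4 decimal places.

Step 0: x=[10.4000] v=[0.0000]
Step 1: x=[10.0940] v=[-1.0200]
Step 2: x=[9.5095] v=[-1.9482]
Step 3: x=[8.6992] v=[-2.7011]
Step 4: x=[7.7359] v=[-3.2109]
Step 5: x=[6.7064] v=[-3.4317]
Step 6: x=[5.7033] v=[-3.3436]
Step 7: x=[4.8169] v=[-2.9546]
Step 8: x=[4.1270] v=[-2.2997]
Step 9: x=[3.6957] v=[-1.4378]
Step 10: x=[3.5618] v=[-0.4465]
Step 11: x=[3.7373] v=[0.5850]
First v>=0 after going negative at step 11, time=3.3000

Answer: 3.3000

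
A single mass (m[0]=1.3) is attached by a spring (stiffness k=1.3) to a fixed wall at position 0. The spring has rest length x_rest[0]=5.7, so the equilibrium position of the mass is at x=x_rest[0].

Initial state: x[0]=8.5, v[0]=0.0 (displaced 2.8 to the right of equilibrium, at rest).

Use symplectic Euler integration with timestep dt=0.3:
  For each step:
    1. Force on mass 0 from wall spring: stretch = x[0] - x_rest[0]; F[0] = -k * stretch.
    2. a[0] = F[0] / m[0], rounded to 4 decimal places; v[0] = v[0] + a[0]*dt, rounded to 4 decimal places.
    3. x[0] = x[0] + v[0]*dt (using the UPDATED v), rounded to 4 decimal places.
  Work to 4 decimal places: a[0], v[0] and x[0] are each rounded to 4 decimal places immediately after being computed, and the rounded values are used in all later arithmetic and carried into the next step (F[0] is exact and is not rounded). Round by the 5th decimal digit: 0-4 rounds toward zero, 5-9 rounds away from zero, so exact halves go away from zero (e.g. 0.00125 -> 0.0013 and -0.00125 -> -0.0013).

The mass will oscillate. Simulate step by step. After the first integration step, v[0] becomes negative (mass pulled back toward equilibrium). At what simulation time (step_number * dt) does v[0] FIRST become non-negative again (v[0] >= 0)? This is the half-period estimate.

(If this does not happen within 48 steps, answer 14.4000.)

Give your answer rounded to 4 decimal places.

Answer: 3.3000

Derivation:
Step 0: x=[8.5000] v=[0.0000]
Step 1: x=[8.2480] v=[-0.8400]
Step 2: x=[7.7667] v=[-1.6044]
Step 3: x=[7.0994] v=[-2.2244]
Step 4: x=[6.3061] v=[-2.6442]
Step 5: x=[5.4583] v=[-2.8260]
Step 6: x=[4.6323] v=[-2.7535]
Step 7: x=[3.9023] v=[-2.4332]
Step 8: x=[3.3341] v=[-1.8939]
Step 9: x=[2.9789] v=[-1.1841]
Step 10: x=[2.8686] v=[-0.3678]
Step 11: x=[3.0131] v=[0.4816]
First v>=0 after going negative at step 11, time=3.3000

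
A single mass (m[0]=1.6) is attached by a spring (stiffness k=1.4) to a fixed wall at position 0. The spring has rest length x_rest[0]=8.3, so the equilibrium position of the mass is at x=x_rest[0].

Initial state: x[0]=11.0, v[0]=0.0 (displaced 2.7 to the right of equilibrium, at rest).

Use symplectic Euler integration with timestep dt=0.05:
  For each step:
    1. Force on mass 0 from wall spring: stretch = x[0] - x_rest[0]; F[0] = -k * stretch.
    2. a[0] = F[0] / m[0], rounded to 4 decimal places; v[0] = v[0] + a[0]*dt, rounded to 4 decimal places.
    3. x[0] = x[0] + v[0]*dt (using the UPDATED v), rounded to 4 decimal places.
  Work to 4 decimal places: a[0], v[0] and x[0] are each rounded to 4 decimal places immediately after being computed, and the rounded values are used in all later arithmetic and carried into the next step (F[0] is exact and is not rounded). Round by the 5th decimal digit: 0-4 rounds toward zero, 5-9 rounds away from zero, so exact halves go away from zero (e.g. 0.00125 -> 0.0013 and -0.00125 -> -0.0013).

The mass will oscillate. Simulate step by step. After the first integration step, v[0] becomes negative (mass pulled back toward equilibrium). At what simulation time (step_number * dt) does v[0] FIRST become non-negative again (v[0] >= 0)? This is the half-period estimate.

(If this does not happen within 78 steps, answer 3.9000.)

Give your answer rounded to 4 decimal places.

Step 0: x=[11.0000] v=[0.0000]
Step 1: x=[10.9941] v=[-0.1181]
Step 2: x=[10.9823] v=[-0.2360]
Step 3: x=[10.9646] v=[-0.3534]
Step 4: x=[10.9411] v=[-0.4700]
Step 5: x=[10.9118] v=[-0.5856]
Step 6: x=[10.8768] v=[-0.6999]
Step 7: x=[10.8362] v=[-0.8126]
Step 8: x=[10.7900] v=[-0.9236]
Step 9: x=[10.7384] v=[-1.0325]
Step 10: x=[10.6814] v=[-1.1392]
Step 11: x=[10.6192] v=[-1.2434]
Step 12: x=[10.5520] v=[-1.3449]
Step 13: x=[10.4798] v=[-1.4434]
Step 14: x=[10.4029] v=[-1.5388]
Step 15: x=[10.3214] v=[-1.6308]
Step 16: x=[10.2354] v=[-1.7192]
Step 17: x=[10.1452] v=[-1.8039]
Step 18: x=[10.0510] v=[-1.8846]
Step 19: x=[9.9529] v=[-1.9612]
Step 20: x=[9.8512] v=[-2.0335]
Step 21: x=[9.7461] v=[-2.1014]
Step 22: x=[9.6379] v=[-2.1647]
Step 23: x=[9.5267] v=[-2.2232]
Step 24: x=[9.4129] v=[-2.2769]
Step 25: x=[9.2966] v=[-2.3256]
Step 26: x=[9.1781] v=[-2.3692]
Step 27: x=[9.0577] v=[-2.4076]
Step 28: x=[8.9357] v=[-2.4408]
Step 29: x=[8.8123] v=[-2.4686]
Step 30: x=[8.6878] v=[-2.4910]
Step 31: x=[8.5624] v=[-2.5080]
Step 32: x=[8.4364] v=[-2.5195]
Step 33: x=[8.3101] v=[-2.5255]
Step 34: x=[8.1838] v=[-2.5259]
Step 35: x=[8.0578] v=[-2.5208]
Step 36: x=[7.9323] v=[-2.5102]
Step 37: x=[7.8076] v=[-2.4941]
Step 38: x=[7.6840] v=[-2.4726]
Step 39: x=[7.5617] v=[-2.4457]
Step 40: x=[7.4410] v=[-2.4134]
Step 41: x=[7.3222] v=[-2.3758]
Step 42: x=[7.2056] v=[-2.3330]
Step 43: x=[7.0913] v=[-2.2851]
Step 44: x=[6.9797] v=[-2.2322]
Step 45: x=[6.8710] v=[-2.1744]
Step 46: x=[6.7654] v=[-2.1119]
Step 47: x=[6.6632] v=[-2.0448]
Step 48: x=[6.5645] v=[-1.9732]
Step 49: x=[6.4696] v=[-1.8973]
Step 50: x=[6.3787] v=[-1.8172]
Step 51: x=[6.2920] v=[-1.7331]
Step 52: x=[6.2097] v=[-1.6453]
Step 53: x=[6.1320] v=[-1.5539]
Step 54: x=[6.0590] v=[-1.4591]
Step 55: x=[5.9909] v=[-1.3611]
Step 56: x=[5.9279] v=[-1.2601]
Step 57: x=[5.8701] v=[-1.1563]
Step 58: x=[5.8176] v=[-1.0500]
Step 59: x=[5.7705] v=[-0.9414]
Step 60: x=[5.7290] v=[-0.8307]
Step 61: x=[5.6931] v=[-0.7182]
Step 62: x=[5.6629] v=[-0.6042]
Step 63: x=[5.6385] v=[-0.4888]
Step 64: x=[5.6199] v=[-0.3724]
Step 65: x=[5.6071] v=[-0.2551]
Step 66: x=[5.6002] v=[-0.1373]
Step 67: x=[5.5992] v=[-0.0192]
Step 68: x=[5.6042] v=[0.0990]
First v>=0 after going negative at step 68, time=3.4000

Answer: 3.4000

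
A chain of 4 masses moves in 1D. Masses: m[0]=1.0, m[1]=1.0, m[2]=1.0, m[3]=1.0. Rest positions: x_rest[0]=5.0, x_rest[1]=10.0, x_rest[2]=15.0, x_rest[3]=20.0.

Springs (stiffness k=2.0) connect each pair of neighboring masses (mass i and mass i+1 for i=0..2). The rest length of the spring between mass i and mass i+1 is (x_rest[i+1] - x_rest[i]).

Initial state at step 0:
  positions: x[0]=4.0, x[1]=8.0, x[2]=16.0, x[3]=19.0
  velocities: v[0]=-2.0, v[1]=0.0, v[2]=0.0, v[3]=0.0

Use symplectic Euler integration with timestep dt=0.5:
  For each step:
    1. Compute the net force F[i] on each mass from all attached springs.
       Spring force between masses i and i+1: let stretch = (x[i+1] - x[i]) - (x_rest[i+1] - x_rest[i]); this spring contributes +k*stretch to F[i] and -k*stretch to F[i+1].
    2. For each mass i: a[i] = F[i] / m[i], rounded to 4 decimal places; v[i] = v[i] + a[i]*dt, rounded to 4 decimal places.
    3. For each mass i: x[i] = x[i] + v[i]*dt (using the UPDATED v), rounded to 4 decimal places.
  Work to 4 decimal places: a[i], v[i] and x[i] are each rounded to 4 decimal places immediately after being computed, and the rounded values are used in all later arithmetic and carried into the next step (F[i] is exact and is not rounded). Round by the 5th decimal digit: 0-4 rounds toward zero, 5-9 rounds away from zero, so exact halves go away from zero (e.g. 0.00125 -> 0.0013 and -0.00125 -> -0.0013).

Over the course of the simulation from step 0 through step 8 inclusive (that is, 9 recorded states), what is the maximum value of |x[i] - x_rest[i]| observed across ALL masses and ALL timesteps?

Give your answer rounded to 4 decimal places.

Step 0: x=[4.0000 8.0000 16.0000 19.0000] v=[-2.0000 0.0000 0.0000 0.0000]
Step 1: x=[2.5000 10.0000 13.5000 20.0000] v=[-3.0000 4.0000 -5.0000 2.0000]
Step 2: x=[2.2500 10.0000 12.5000 20.2500] v=[-0.5000 0.0000 -2.0000 0.5000]
Step 3: x=[3.3750 7.3750 14.1250 19.1250] v=[2.2500 -5.2500 3.2500 -2.2500]
Step 4: x=[4.0000 6.1250 14.8750 18.0000] v=[1.2500 -2.5000 1.5000 -2.2500]
Step 5: x=[3.1875 8.1875 12.8125 17.8125] v=[-1.6250 4.1250 -4.1250 -0.3750]
Step 6: x=[2.3750 10.0625 10.9375 17.6250] v=[-1.6250 3.7500 -3.7500 -0.3750]
Step 7: x=[2.9063 8.5313 11.9688 16.5938] v=[1.0625 -3.0625 2.0625 -2.0625]
Step 8: x=[3.7501 5.9063 13.5938 15.7501] v=[1.6875 -5.2500 3.2500 -1.6875]
Max displacement = 4.2499

Answer: 4.2499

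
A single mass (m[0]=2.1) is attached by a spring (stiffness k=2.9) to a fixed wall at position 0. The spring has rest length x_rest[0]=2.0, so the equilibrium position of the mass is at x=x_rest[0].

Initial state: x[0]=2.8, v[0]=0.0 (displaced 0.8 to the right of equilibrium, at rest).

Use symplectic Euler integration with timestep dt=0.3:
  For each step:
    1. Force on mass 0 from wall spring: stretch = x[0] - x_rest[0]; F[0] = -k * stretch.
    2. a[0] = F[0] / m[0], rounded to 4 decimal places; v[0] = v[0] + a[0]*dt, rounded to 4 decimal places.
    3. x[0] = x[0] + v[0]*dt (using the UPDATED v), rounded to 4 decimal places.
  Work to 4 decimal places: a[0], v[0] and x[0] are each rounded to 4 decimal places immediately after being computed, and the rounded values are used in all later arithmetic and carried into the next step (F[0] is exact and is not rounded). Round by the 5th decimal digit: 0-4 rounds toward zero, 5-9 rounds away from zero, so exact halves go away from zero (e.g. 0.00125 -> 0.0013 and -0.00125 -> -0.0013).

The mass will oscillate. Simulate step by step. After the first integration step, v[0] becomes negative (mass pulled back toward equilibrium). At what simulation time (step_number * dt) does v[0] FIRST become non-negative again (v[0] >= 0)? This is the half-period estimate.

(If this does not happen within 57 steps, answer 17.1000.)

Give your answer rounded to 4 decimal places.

Answer: 2.7000

Derivation:
Step 0: x=[2.8000] v=[0.0000]
Step 1: x=[2.7006] v=[-0.3314]
Step 2: x=[2.5141] v=[-0.6217]
Step 3: x=[2.2637] v=[-0.8347]
Step 4: x=[1.9805] v=[-0.9440]
Step 5: x=[1.6997] v=[-0.9359]
Step 6: x=[1.4563] v=[-0.8115]
Step 7: x=[1.2804] v=[-0.5863]
Step 8: x=[1.1939] v=[-0.2882]
Step 9: x=[1.2076] v=[0.0458]
First v>=0 after going negative at step 9, time=2.7000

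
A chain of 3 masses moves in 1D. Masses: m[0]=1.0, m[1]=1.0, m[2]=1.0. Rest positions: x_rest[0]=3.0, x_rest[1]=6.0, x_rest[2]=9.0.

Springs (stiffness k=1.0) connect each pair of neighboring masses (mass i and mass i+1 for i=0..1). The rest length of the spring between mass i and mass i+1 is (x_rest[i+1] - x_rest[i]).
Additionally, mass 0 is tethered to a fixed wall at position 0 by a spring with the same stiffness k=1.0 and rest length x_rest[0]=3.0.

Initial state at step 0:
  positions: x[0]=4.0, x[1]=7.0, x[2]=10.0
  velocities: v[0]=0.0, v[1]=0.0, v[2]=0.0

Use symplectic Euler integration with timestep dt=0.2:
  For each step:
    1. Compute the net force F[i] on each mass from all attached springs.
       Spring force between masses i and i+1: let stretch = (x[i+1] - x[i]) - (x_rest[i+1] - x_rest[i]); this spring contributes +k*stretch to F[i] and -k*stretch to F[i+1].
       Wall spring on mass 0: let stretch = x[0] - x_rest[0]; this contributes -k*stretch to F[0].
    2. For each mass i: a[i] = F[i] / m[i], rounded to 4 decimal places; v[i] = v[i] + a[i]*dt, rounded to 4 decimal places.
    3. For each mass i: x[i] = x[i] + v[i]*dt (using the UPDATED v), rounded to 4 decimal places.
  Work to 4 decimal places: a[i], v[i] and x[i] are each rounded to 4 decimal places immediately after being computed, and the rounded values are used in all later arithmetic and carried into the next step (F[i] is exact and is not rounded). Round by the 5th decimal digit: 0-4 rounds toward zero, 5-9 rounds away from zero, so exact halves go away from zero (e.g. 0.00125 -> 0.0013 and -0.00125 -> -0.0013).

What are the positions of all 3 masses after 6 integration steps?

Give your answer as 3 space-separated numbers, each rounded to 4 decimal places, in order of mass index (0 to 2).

Step 0: x=[4.0000 7.0000 10.0000] v=[0.0000 0.0000 0.0000]
Step 1: x=[3.9600 7.0000 10.0000] v=[-0.2000 0.0000 0.0000]
Step 2: x=[3.8832 6.9984 10.0000] v=[-0.3840 -0.0080 0.0000]
Step 3: x=[3.7757 6.9923 9.9999] v=[-0.5376 -0.0307 -0.0003]
Step 4: x=[3.6458 6.9778 9.9995] v=[-0.6494 -0.0725 -0.0018]
Step 5: x=[3.5034 6.9509 9.9983] v=[-0.7122 -0.1346 -0.0061]
Step 6: x=[3.3587 6.9080 9.9952] v=[-0.7234 -0.2146 -0.0156]

Answer: 3.3587 6.9080 9.9952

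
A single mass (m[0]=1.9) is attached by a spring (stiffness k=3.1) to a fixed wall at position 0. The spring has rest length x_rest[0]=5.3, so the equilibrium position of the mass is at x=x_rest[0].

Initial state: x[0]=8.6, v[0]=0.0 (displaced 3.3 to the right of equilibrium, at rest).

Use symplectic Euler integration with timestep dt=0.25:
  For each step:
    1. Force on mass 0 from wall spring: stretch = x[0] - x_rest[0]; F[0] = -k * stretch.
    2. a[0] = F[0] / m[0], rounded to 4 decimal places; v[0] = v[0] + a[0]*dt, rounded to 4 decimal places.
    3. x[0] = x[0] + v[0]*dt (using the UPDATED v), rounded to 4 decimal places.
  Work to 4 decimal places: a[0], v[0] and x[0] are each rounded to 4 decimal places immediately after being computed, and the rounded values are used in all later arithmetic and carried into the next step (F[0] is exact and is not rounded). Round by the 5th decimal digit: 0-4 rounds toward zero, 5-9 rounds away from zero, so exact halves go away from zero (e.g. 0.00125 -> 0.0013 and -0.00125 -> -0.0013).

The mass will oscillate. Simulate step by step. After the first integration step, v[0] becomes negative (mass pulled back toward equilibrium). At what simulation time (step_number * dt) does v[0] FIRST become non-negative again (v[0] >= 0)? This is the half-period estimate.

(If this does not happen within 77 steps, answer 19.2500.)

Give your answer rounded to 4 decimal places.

Answer: 2.5000

Derivation:
Step 0: x=[8.6000] v=[0.0000]
Step 1: x=[8.2635] v=[-1.3461]
Step 2: x=[7.6248] v=[-2.5549]
Step 3: x=[6.7490] v=[-3.5032]
Step 4: x=[5.7254] v=[-4.0943]
Step 5: x=[4.6585] v=[-4.2678]
Step 6: x=[3.6570] v=[-4.0061]
Step 7: x=[2.8230] v=[-3.3359]
Step 8: x=[2.2416] v=[-2.3256]
Step 9: x=[1.9721] v=[-1.0781]
Step 10: x=[2.0419] v=[0.2793]
First v>=0 after going negative at step 10, time=2.5000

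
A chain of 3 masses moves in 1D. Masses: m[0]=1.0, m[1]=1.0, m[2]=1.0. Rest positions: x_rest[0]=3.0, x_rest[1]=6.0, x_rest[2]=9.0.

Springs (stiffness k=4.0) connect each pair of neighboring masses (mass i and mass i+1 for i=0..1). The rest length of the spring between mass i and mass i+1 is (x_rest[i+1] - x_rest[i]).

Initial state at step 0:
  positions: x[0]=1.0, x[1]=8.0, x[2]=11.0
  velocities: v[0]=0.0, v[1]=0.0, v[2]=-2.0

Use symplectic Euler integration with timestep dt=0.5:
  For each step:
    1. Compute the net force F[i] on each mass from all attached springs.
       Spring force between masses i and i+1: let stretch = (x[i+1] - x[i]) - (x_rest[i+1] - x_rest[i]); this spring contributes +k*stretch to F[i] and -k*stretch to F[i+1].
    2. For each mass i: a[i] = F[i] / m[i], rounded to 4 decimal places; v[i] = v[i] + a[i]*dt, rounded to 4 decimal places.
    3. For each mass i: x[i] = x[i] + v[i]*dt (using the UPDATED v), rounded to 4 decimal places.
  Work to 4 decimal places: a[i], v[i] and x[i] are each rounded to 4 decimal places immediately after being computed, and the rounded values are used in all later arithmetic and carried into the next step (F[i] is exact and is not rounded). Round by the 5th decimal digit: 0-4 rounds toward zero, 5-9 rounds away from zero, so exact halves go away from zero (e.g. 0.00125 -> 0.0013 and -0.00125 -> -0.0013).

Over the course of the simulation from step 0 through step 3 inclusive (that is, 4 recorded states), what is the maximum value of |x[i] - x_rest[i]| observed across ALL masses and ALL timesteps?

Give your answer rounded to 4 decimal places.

Answer: 3.0000

Derivation:
Step 0: x=[1.0000 8.0000 11.0000] v=[0.0000 0.0000 -2.0000]
Step 1: x=[5.0000 4.0000 10.0000] v=[8.0000 -8.0000 -2.0000]
Step 2: x=[5.0000 7.0000 6.0000] v=[0.0000 6.0000 -8.0000]
Step 3: x=[4.0000 7.0000 6.0000] v=[-2.0000 0.0000 0.0000]
Max displacement = 3.0000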